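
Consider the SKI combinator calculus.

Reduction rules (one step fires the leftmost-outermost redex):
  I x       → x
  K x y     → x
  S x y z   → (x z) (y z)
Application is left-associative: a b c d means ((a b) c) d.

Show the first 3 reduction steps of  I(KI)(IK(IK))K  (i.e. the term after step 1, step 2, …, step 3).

Answer: after 3 steps: K

Reduction:
  start: I(KI)(IK(IK))K
  →1  KI(IK(IK))K
  →2  IK
  →3  K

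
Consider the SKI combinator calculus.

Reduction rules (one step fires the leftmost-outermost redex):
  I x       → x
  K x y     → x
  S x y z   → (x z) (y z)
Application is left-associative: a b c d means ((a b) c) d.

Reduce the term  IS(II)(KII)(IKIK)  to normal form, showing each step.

Answer: normal form = I  (in 11 steps)

Derivation:
  start: IS(II)(KII)(IKIK)
  step 1: S(II)(KII)(IKIK)
  step 2: II(IKIK)(KII(IKIK))
  step 3: I(IKIK)(KII(IKIK))
  step 4: IKIK(KII(IKIK))
  step 5: KIK(KII(IKIK))
  step 6: I(KII(IKIK))
  step 7: KII(IKIK)
  step 8: I(IKIK)
  step 9: IKIK
  step 10: KIK
  step 11: I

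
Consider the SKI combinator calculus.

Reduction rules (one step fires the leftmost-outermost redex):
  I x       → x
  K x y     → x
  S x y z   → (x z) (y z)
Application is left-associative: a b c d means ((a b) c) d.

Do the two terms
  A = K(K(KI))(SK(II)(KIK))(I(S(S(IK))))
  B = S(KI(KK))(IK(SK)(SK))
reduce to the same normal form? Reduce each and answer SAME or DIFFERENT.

Term A:
  start: K(K(KI))(SK(II)(KIK))(I(S(S(IK))))
  step 1: K(KI)(I(S(S(IK))))
  step 2: KI

Term B:
  start: S(KI(KK))(IK(SK)(SK))
  step 1: SI(IK(SK)(SK))
  step 2: SI(K(SK)(SK))
  step 3: SI(SK)

Answer: DIFFERENT — A ⇓ KI, B ⇓ SI(SK)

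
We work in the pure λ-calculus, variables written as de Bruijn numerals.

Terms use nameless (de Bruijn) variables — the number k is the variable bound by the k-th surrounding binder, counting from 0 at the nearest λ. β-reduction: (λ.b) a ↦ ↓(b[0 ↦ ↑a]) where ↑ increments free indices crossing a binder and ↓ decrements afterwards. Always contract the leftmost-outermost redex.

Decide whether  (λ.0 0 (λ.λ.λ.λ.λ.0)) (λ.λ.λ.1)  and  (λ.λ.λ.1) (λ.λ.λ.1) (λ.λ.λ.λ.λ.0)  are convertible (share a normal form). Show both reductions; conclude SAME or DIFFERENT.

Term A:
  start: (λ.0 0 (λ.λ.λ.λ.λ.0)) (λ.λ.λ.1)
  step 1: (λ.λ.λ.1) (λ.λ.λ.1) (λ.λ.λ.λ.λ.0)
  step 2: (λ.λ.1) (λ.λ.λ.λ.λ.0)
  step 3: λ.λ.λ.λ.λ.λ.0

Term B:
  start: (λ.λ.λ.1) (λ.λ.λ.1) (λ.λ.λ.λ.λ.0)
  step 1: (λ.λ.1) (λ.λ.λ.λ.λ.0)
  step 2: λ.λ.λ.λ.λ.λ.0

Answer: SAME — A ⇓ λ.λ.λ.λ.λ.λ.0, B ⇓ λ.λ.λ.λ.λ.λ.0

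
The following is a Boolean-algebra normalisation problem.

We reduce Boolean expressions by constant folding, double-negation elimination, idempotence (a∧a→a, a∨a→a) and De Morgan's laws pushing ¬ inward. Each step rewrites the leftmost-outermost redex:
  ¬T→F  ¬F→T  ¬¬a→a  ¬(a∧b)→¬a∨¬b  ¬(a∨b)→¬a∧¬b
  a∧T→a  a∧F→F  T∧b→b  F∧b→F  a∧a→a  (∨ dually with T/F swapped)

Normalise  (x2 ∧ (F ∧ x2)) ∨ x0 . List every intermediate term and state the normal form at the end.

  start: (x2 ∧ (F ∧ x2)) ∨ x0
  [1] (x2 ∧ F) ∨ x0
  [2] F ∨ x0
  [3] x0

Answer: normal form = x0  (in 3 steps)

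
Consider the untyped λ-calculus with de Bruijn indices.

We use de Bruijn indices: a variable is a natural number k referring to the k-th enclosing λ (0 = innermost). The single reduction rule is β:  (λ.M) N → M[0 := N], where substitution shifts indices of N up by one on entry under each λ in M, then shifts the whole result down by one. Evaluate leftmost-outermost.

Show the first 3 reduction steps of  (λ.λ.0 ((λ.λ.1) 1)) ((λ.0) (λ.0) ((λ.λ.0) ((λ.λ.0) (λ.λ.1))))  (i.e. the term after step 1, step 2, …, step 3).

Answer: after 3 steps: λ.0 (λ.(λ.0) ((λ.λ.0) ((λ.λ.0) (λ.λ.1))))

Reduction:
  start: (λ.λ.0 ((λ.λ.1) 1)) ((λ.0) (λ.0) ((λ.λ.0) ((λ.λ.0) (λ.λ.1))))
  [1] λ.0 ((λ.λ.1) ((λ.0) (λ.0) ((λ.λ.0) ((λ.λ.0) (λ.λ.1)))))
  [2] λ.0 (λ.(λ.0) (λ.0) ((λ.λ.0) ((λ.λ.0) (λ.λ.1))))
  [3] λ.0 (λ.(λ.0) ((λ.λ.0) ((λ.λ.0) (λ.λ.1))))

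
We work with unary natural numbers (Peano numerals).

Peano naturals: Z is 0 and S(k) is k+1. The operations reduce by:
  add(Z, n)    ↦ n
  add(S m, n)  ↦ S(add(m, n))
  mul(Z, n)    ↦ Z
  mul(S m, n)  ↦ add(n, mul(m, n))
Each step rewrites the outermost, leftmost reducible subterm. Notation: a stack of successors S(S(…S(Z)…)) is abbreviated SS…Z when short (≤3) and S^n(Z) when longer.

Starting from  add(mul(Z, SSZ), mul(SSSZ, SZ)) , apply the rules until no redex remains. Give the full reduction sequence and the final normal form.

Answer: normal form = SSSZ  (in 12 steps)

Working:
  start: add(mul(Z, SSZ), mul(SSSZ, SZ))
  step 1: add(Z, mul(SSSZ, SZ))
  step 2: mul(SSSZ, SZ)
  step 3: add(SZ, mul(SSZ, SZ))
  step 4: S(add(Z, mul(SSZ, SZ)))
  step 5: S(mul(SSZ, SZ))
  step 6: S(add(SZ, mul(SZ, SZ)))
  step 7: S(S(add(Z, mul(SZ, SZ))))
  step 8: S(S(mul(SZ, SZ)))
  step 9: S(S(add(SZ, mul(Z, SZ))))
  step 10: S(S(S(add(Z, mul(Z, SZ)))))
  step 11: S(S(S(mul(Z, SZ))))
  step 12: SSSZ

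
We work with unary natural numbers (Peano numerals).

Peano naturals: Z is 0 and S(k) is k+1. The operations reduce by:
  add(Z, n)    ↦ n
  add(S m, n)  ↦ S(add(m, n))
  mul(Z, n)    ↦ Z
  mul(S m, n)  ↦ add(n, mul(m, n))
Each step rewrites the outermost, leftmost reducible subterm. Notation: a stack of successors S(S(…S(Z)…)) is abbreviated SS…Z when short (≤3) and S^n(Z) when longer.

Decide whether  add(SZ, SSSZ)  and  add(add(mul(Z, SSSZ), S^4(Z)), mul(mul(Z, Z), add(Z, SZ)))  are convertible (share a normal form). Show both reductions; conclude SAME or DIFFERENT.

Term A:
  start: add(SZ, SSSZ)
  step 1: S(add(Z, SSSZ))
  step 2: S^4(Z)

Term B:
  start: add(add(mul(Z, SSSZ), S^4(Z)), mul(mul(Z, Z), add(Z, SZ)))
  step 1: add(add(Z, S^4(Z)), mul(mul(Z, Z), add(Z, SZ)))
  step 2: add(S^4(Z), mul(mul(Z, Z), add(Z, SZ)))
  step 3: S(add(SSSZ, mul(mul(Z, Z), add(Z, SZ))))
  step 4: S(S(add(SSZ, mul(mul(Z, Z), add(Z, SZ)))))
  step 5: S(S(S(add(SZ, mul(mul(Z, Z), add(Z, SZ))))))
  step 6: S(S(S(S(add(Z, mul(mul(Z, Z), add(Z, SZ)))))))
  step 7: S(S(S(S(mul(mul(Z, Z), add(Z, SZ))))))
  step 8: S(S(S(S(mul(Z, add(Z, SZ))))))
  step 9: S^4(Z)

Answer: SAME — A ⇓ S^4(Z), B ⇓ S^4(Z)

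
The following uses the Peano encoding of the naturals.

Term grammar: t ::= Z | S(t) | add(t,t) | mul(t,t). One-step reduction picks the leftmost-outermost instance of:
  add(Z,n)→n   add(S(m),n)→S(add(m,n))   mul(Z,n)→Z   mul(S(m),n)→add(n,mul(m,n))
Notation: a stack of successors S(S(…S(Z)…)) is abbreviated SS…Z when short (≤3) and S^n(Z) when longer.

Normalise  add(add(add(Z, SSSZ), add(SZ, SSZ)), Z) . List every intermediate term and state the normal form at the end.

  start: add(add(add(Z, SSSZ), add(SZ, SSZ)), Z)
  [1] add(add(SSSZ, add(SZ, SSZ)), Z)
  [2] add(S(add(SSZ, add(SZ, SSZ))), Z)
  [3] S(add(add(SSZ, add(SZ, SSZ)), Z))
  [4] S(add(S(add(SZ, add(SZ, SSZ))), Z))
  [5] S(S(add(add(SZ, add(SZ, SSZ)), Z)))
  [6] S(S(add(S(add(Z, add(SZ, SSZ))), Z)))
  [7] S(S(S(add(add(Z, add(SZ, SSZ)), Z))))
  [8] S(S(S(add(add(SZ, SSZ), Z))))
  [9] S(S(S(add(S(add(Z, SSZ)), Z))))
  [10] S(S(S(S(add(add(Z, SSZ), Z)))))
  [11] S(S(S(S(add(SSZ, Z)))))
  [12] S(S(S(S(S(add(SZ, Z))))))
  [13] S(S(S(S(S(S(add(Z, Z)))))))
  [14] S^6(Z)

Answer: normal form = S^6(Z)  (in 14 steps)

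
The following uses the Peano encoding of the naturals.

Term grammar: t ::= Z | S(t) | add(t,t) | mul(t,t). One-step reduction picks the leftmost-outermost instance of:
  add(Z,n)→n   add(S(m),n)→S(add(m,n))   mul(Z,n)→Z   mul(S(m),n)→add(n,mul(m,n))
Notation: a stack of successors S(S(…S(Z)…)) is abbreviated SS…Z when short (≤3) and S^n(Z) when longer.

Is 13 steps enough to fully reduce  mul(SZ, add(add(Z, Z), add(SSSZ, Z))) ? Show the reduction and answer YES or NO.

Answer: YES — reaches normal form SSSZ in 12 ≤ 13 steps

Reduction:
  start: mul(SZ, add(add(Z, Z), add(SSSZ, Z)))
  step 1: add(add(add(Z, Z), add(SSSZ, Z)), mul(Z, add(add(Z, Z), add(SSSZ, Z))))
  step 2: add(add(Z, add(SSSZ, Z)), mul(Z, add(add(Z, Z), add(SSSZ, Z))))
  step 3: add(add(SSSZ, Z), mul(Z, add(add(Z, Z), add(SSSZ, Z))))
  step 4: add(S(add(SSZ, Z)), mul(Z, add(add(Z, Z), add(SSSZ, Z))))
  step 5: S(add(add(SSZ, Z), mul(Z, add(add(Z, Z), add(SSSZ, Z)))))
  step 6: S(add(S(add(SZ, Z)), mul(Z, add(add(Z, Z), add(SSSZ, Z)))))
  step 7: S(S(add(add(SZ, Z), mul(Z, add(add(Z, Z), add(SSSZ, Z))))))
  step 8: S(S(add(S(add(Z, Z)), mul(Z, add(add(Z, Z), add(SSSZ, Z))))))
  step 9: S(S(S(add(add(Z, Z), mul(Z, add(add(Z, Z), add(SSSZ, Z)))))))
  step 10: S(S(S(add(Z, mul(Z, add(add(Z, Z), add(SSSZ, Z)))))))
  step 11: S(S(S(mul(Z, add(add(Z, Z), add(SSSZ, Z))))))
  step 12: SSSZ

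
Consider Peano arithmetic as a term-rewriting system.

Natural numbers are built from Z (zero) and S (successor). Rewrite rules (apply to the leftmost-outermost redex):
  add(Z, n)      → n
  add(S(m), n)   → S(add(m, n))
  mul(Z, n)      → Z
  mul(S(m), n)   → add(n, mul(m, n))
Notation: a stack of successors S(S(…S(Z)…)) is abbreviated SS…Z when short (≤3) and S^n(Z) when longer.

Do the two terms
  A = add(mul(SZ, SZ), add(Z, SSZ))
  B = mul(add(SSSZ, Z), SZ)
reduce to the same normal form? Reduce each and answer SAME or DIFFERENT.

Answer: SAME — A ⇓ SSSZ, B ⇓ SSSZ

Derivation:
Term A:
  start: add(mul(SZ, SZ), add(Z, SSZ))
  →1  add(add(SZ, mul(Z, SZ)), add(Z, SSZ))
  →2  add(S(add(Z, mul(Z, SZ))), add(Z, SSZ))
  →3  S(add(add(Z, mul(Z, SZ)), add(Z, SSZ)))
  →4  S(add(mul(Z, SZ), add(Z, SSZ)))
  →5  S(add(Z, add(Z, SSZ)))
  →6  S(add(Z, SSZ))
  →7  SSSZ

Term B:
  start: mul(add(SSSZ, Z), SZ)
  →1  mul(S(add(SSZ, Z)), SZ)
  →2  add(SZ, mul(add(SSZ, Z), SZ))
  →3  S(add(Z, mul(add(SSZ, Z), SZ)))
  →4  S(mul(add(SSZ, Z), SZ))
  →5  S(mul(S(add(SZ, Z)), SZ))
  →6  S(add(SZ, mul(add(SZ, Z), SZ)))
  →7  S(S(add(Z, mul(add(SZ, Z), SZ))))
  →8  S(S(mul(add(SZ, Z), SZ)))
  →9  S(S(mul(S(add(Z, Z)), SZ)))
  →10  S(S(add(SZ, mul(add(Z, Z), SZ))))
  →11  S(S(S(add(Z, mul(add(Z, Z), SZ)))))
  →12  S(S(S(mul(add(Z, Z), SZ))))
  →13  S(S(S(mul(Z, SZ))))
  →14  SSSZ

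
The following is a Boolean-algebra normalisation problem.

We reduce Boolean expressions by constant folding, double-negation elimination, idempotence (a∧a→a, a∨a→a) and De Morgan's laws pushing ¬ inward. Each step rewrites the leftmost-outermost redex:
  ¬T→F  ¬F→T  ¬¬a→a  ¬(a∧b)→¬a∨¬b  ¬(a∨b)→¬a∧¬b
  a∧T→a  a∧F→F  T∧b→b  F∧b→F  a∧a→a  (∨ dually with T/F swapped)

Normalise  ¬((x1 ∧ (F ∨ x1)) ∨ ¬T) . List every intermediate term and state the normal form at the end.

Answer: normal form = ¬x1  (in 8 steps)

Derivation:
  start: ¬((x1 ∧ (F ∨ x1)) ∨ ¬T)
  →1  ¬(x1 ∧ (F ∨ x1)) ∧ ¬¬T
  →2  (¬x1 ∨ ¬(F ∨ x1)) ∧ ¬¬T
  →3  (¬x1 ∨ (¬F ∧ ¬x1)) ∧ ¬¬T
  →4  (¬x1 ∨ (T ∧ ¬x1)) ∧ ¬¬T
  →5  (¬x1 ∨ ¬x1) ∧ ¬¬T
  →6  ¬x1 ∧ ¬¬T
  →7  ¬x1 ∧ T
  →8  ¬x1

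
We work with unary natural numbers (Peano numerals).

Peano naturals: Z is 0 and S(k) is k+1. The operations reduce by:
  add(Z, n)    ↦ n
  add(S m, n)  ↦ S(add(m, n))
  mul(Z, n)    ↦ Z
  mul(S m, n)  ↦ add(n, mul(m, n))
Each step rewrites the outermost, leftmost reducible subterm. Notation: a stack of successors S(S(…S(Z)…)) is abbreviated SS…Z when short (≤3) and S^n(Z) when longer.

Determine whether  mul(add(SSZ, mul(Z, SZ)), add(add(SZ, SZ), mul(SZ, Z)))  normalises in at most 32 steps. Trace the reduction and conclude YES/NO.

Answer: YES — reaches normal form S^4(Z) in 29 ≤ 32 steps

Working:
  start: mul(add(SSZ, mul(Z, SZ)), add(add(SZ, SZ), mul(SZ, Z)))
  →1  mul(S(add(SZ, mul(Z, SZ))), add(add(SZ, SZ), mul(SZ, Z)))
  →2  add(add(add(SZ, SZ), mul(SZ, Z)), mul(add(SZ, mul(Z, SZ)), add(add(SZ, SZ), mul(SZ, Z))))
  →3  add(add(S(add(Z, SZ)), mul(SZ, Z)), mul(add(SZ, mul(Z, SZ)), add(add(SZ, SZ), mul(SZ, Z))))
  →4  add(S(add(add(Z, SZ), mul(SZ, Z))), mul(add(SZ, mul(Z, SZ)), add(add(SZ, SZ), mul(SZ, Z))))
  →5  S(add(add(add(Z, SZ), mul(SZ, Z)), mul(add(SZ, mul(Z, SZ)), add(add(SZ, SZ), mul(SZ, Z)))))
  →6  S(add(add(SZ, mul(SZ, Z)), mul(add(SZ, mul(Z, SZ)), add(add(SZ, SZ), mul(SZ, Z)))))
  →7  S(add(S(add(Z, mul(SZ, Z))), mul(add(SZ, mul(Z, SZ)), add(add(SZ, SZ), mul(SZ, Z)))))
  →8  S(S(add(add(Z, mul(SZ, Z)), mul(add(SZ, mul(Z, SZ)), add(add(SZ, SZ), mul(SZ, Z))))))
  →9  S(S(add(mul(SZ, Z), mul(add(SZ, mul(Z, SZ)), add(add(SZ, SZ), mul(SZ, Z))))))
  →10  S(S(add(add(Z, mul(Z, Z)), mul(add(SZ, mul(Z, SZ)), add(add(SZ, SZ), mul(SZ, Z))))))
  →11  S(S(add(mul(Z, Z), mul(add(SZ, mul(Z, SZ)), add(add(SZ, SZ), mul(SZ, Z))))))
  →12  S(S(add(Z, mul(add(SZ, mul(Z, SZ)), add(add(SZ, SZ), mul(SZ, Z))))))
  →13  S(S(mul(add(SZ, mul(Z, SZ)), add(add(SZ, SZ), mul(SZ, Z)))))
  →14  S(S(mul(S(add(Z, mul(Z, SZ))), add(add(SZ, SZ), mul(SZ, Z)))))
  →15  S(S(add(add(add(SZ, SZ), mul(SZ, Z)), mul(add(Z, mul(Z, SZ)), add(add(SZ, SZ), mul(SZ, Z))))))
  →16  S(S(add(add(S(add(Z, SZ)), mul(SZ, Z)), mul(add(Z, mul(Z, SZ)), add(add(SZ, SZ), mul(SZ, Z))))))
  →17  S(S(add(S(add(add(Z, SZ), mul(SZ, Z))), mul(add(Z, mul(Z, SZ)), add(add(SZ, SZ), mul(SZ, Z))))))
  →18  S(S(S(add(add(add(Z, SZ), mul(SZ, Z)), mul(add(Z, mul(Z, SZ)), add(add(SZ, SZ), mul(SZ, Z)))))))
  →19  S(S(S(add(add(SZ, mul(SZ, Z)), mul(add(Z, mul(Z, SZ)), add(add(SZ, SZ), mul(SZ, Z)))))))
  →20  S(S(S(add(S(add(Z, mul(SZ, Z))), mul(add(Z, mul(Z, SZ)), add(add(SZ, SZ), mul(SZ, Z)))))))
  →21  S(S(S(S(add(add(Z, mul(SZ, Z)), mul(add(Z, mul(Z, SZ)), add(add(SZ, SZ), mul(SZ, Z))))))))
  →22  S(S(S(S(add(mul(SZ, Z), mul(add(Z, mul(Z, SZ)), add(add(SZ, SZ), mul(SZ, Z))))))))
  →23  S(S(S(S(add(add(Z, mul(Z, Z)), mul(add(Z, mul(Z, SZ)), add(add(SZ, SZ), mul(SZ, Z))))))))
  →24  S(S(S(S(add(mul(Z, Z), mul(add(Z, mul(Z, SZ)), add(add(SZ, SZ), mul(SZ, Z))))))))
  →25  S(S(S(S(add(Z, mul(add(Z, mul(Z, SZ)), add(add(SZ, SZ), mul(SZ, Z))))))))
  →26  S(S(S(S(mul(add(Z, mul(Z, SZ)), add(add(SZ, SZ), mul(SZ, Z)))))))
  →27  S(S(S(S(mul(mul(Z, SZ), add(add(SZ, SZ), mul(SZ, Z)))))))
  →28  S(S(S(S(mul(Z, add(add(SZ, SZ), mul(SZ, Z)))))))
  →29  S^4(Z)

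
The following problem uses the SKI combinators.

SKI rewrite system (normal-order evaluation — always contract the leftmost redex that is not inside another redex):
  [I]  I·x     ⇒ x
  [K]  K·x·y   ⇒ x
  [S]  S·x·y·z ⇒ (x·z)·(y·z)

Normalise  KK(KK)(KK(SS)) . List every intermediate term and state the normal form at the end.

Answer: normal form = KK  (in 2 steps)

Derivation:
  start: KK(KK)(KK(SS))
  →1  K(KK(SS))
  →2  KK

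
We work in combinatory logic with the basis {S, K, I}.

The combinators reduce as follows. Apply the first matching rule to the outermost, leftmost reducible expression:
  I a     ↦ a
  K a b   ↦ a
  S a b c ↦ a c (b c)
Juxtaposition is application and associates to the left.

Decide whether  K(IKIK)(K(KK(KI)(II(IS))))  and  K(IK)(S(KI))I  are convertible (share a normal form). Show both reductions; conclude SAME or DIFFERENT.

Term A:
  start: K(IKIK)(K(KK(KI)(II(IS))))
  step 1: IKIK
  step 2: KIK
  step 3: I

Term B:
  start: K(IK)(S(KI))I
  step 1: IKI
  step 2: KI

Answer: DIFFERENT — A ⇓ I, B ⇓ KI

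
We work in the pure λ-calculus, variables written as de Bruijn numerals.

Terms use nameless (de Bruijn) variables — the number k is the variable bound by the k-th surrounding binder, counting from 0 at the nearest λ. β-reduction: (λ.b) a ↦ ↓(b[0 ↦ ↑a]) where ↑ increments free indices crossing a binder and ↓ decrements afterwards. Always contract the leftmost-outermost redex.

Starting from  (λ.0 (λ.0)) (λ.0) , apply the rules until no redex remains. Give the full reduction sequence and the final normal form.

  start: (λ.0 (λ.0)) (λ.0)
  step 1: (λ.0) (λ.0)
  step 2: λ.0

Answer: normal form = λ.0  (in 2 steps)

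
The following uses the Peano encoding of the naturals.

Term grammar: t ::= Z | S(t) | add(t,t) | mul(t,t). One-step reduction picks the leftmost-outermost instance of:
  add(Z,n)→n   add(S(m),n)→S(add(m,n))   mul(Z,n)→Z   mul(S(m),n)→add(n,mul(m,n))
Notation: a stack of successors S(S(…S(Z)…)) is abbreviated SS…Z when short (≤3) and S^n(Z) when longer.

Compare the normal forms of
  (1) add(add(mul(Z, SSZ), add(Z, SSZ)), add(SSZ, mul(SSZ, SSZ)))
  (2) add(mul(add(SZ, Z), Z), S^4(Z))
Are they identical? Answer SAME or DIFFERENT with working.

Answer: DIFFERENT — A ⇓ S^8(Z), B ⇓ S^4(Z)

Derivation:
Term A:
  start: add(add(mul(Z, SSZ), add(Z, SSZ)), add(SSZ, mul(SSZ, SSZ)))
  step 1: add(add(Z, add(Z, SSZ)), add(SSZ, mul(SSZ, SSZ)))
  step 2: add(add(Z, SSZ), add(SSZ, mul(SSZ, SSZ)))
  step 3: add(SSZ, add(SSZ, mul(SSZ, SSZ)))
  step 4: S(add(SZ, add(SSZ, mul(SSZ, SSZ))))
  step 5: S(S(add(Z, add(SSZ, mul(SSZ, SSZ)))))
  step 6: S(S(add(SSZ, mul(SSZ, SSZ))))
  step 7: S(S(S(add(SZ, mul(SSZ, SSZ)))))
  step 8: S(S(S(S(add(Z, mul(SSZ, SSZ))))))
  step 9: S(S(S(S(mul(SSZ, SSZ)))))
  step 10: S(S(S(S(add(SSZ, mul(SZ, SSZ))))))
  step 11: S(S(S(S(S(add(SZ, mul(SZ, SSZ)))))))
  step 12: S(S(S(S(S(S(add(Z, mul(SZ, SSZ))))))))
  step 13: S(S(S(S(S(S(mul(SZ, SSZ)))))))
  step 14: S(S(S(S(S(S(add(SSZ, mul(Z, SSZ))))))))
  step 15: S(S(S(S(S(S(S(add(SZ, mul(Z, SSZ)))))))))
  step 16: S(S(S(S(S(S(S(S(add(Z, mul(Z, SSZ))))))))))
  step 17: S(S(S(S(S(S(S(S(mul(Z, SSZ)))))))))
  step 18: S^8(Z)

Term B:
  start: add(mul(add(SZ, Z), Z), S^4(Z))
  step 1: add(mul(S(add(Z, Z)), Z), S^4(Z))
  step 2: add(add(Z, mul(add(Z, Z), Z)), S^4(Z))
  step 3: add(mul(add(Z, Z), Z), S^4(Z))
  step 4: add(mul(Z, Z), S^4(Z))
  step 5: add(Z, S^4(Z))
  step 6: S^4(Z)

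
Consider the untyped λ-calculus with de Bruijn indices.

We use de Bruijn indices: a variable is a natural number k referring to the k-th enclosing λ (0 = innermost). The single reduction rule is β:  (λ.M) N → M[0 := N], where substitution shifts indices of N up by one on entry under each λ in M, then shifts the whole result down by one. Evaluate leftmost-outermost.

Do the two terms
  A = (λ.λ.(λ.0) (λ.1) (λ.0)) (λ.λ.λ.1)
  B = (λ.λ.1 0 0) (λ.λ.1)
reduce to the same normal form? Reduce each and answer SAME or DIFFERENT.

Term A:
  start: (λ.λ.(λ.0) (λ.1) (λ.0)) (λ.λ.λ.1)
  [1] λ.(λ.0) (λ.1) (λ.0)
  [2] λ.(λ.1) (λ.0)
  [3] λ.0

Term B:
  start: (λ.λ.1 0 0) (λ.λ.1)
  [1] λ.(λ.λ.1) 0 0
  [2] λ.(λ.1) 0
  [3] λ.0

Answer: SAME — A ⇓ λ.0, B ⇓ λ.0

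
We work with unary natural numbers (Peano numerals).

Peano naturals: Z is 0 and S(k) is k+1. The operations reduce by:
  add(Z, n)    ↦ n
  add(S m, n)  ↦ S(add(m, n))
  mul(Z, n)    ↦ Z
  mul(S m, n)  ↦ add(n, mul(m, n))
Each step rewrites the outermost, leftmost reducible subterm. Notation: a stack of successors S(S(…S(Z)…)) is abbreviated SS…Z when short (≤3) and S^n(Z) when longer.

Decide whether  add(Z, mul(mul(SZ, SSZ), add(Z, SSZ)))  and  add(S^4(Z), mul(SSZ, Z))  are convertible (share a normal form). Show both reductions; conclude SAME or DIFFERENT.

Term A:
  start: add(Z, mul(mul(SZ, SSZ), add(Z, SSZ)))
  →1  mul(mul(SZ, SSZ), add(Z, SSZ))
  →2  mul(add(SSZ, mul(Z, SSZ)), add(Z, SSZ))
  →3  mul(S(add(SZ, mul(Z, SSZ))), add(Z, SSZ))
  →4  add(add(Z, SSZ), mul(add(SZ, mul(Z, SSZ)), add(Z, SSZ)))
  →5  add(SSZ, mul(add(SZ, mul(Z, SSZ)), add(Z, SSZ)))
  →6  S(add(SZ, mul(add(SZ, mul(Z, SSZ)), add(Z, SSZ))))
  →7  S(S(add(Z, mul(add(SZ, mul(Z, SSZ)), add(Z, SSZ)))))
  →8  S(S(mul(add(SZ, mul(Z, SSZ)), add(Z, SSZ))))
  →9  S(S(mul(S(add(Z, mul(Z, SSZ))), add(Z, SSZ))))
  →10  S(S(add(add(Z, SSZ), mul(add(Z, mul(Z, SSZ)), add(Z, SSZ)))))
  →11  S(S(add(SSZ, mul(add(Z, mul(Z, SSZ)), add(Z, SSZ)))))
  →12  S(S(S(add(SZ, mul(add(Z, mul(Z, SSZ)), add(Z, SSZ))))))
  →13  S(S(S(S(add(Z, mul(add(Z, mul(Z, SSZ)), add(Z, SSZ)))))))
  →14  S(S(S(S(mul(add(Z, mul(Z, SSZ)), add(Z, SSZ))))))
  →15  S(S(S(S(mul(mul(Z, SSZ), add(Z, SSZ))))))
  →16  S(S(S(S(mul(Z, add(Z, SSZ))))))
  →17  S^4(Z)

Term B:
  start: add(S^4(Z), mul(SSZ, Z))
  →1  S(add(SSSZ, mul(SSZ, Z)))
  →2  S(S(add(SSZ, mul(SSZ, Z))))
  →3  S(S(S(add(SZ, mul(SSZ, Z)))))
  →4  S(S(S(S(add(Z, mul(SSZ, Z))))))
  →5  S(S(S(S(mul(SSZ, Z)))))
  →6  S(S(S(S(add(Z, mul(SZ, Z))))))
  →7  S(S(S(S(mul(SZ, Z)))))
  →8  S(S(S(S(add(Z, mul(Z, Z))))))
  →9  S(S(S(S(mul(Z, Z)))))
  →10  S^4(Z)

Answer: SAME — A ⇓ S^4(Z), B ⇓ S^4(Z)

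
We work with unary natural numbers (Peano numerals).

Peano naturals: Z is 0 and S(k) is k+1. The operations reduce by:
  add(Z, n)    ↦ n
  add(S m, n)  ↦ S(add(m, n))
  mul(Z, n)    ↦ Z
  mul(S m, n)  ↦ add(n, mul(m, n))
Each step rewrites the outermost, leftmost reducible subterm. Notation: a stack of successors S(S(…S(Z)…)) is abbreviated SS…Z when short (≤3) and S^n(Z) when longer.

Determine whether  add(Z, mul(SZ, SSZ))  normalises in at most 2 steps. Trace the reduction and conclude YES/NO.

Answer: NO — after 2 steps the term is add(SSZ, mul(Z, SSZ)), not yet normal

Derivation:
  start: add(Z, mul(SZ, SSZ))
  →1  mul(SZ, SSZ)
  →2  add(SSZ, mul(Z, SSZ))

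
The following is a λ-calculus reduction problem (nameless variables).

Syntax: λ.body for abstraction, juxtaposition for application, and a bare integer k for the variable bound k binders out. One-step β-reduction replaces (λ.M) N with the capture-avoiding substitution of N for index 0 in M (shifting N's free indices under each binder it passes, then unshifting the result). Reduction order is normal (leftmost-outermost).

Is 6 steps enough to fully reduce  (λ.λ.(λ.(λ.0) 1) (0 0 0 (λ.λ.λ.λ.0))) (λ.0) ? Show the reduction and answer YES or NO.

Answer: YES — reaches normal form λ.0 in 3 ≤ 6 steps

Reduction:
  start: (λ.λ.(λ.(λ.0) 1) (0 0 0 (λ.λ.λ.λ.0))) (λ.0)
  step 1: λ.(λ.(λ.0) 1) (0 0 0 (λ.λ.λ.λ.0))
  step 2: λ.(λ.0) 0
  step 3: λ.0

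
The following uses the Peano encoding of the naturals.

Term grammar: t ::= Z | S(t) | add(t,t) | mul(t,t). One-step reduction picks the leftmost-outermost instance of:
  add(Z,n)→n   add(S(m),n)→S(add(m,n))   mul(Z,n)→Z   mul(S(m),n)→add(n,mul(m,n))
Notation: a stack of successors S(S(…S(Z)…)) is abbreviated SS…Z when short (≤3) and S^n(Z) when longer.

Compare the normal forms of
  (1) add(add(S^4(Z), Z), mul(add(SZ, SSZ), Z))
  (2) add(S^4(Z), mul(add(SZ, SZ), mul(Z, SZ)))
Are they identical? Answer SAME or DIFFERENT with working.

Term A:
  start: add(add(S^4(Z), Z), mul(add(SZ, SSZ), Z))
  step 1: add(S(add(SSSZ, Z)), mul(add(SZ, SSZ), Z))
  step 2: S(add(add(SSSZ, Z), mul(add(SZ, SSZ), Z)))
  step 3: S(add(S(add(SSZ, Z)), mul(add(SZ, SSZ), Z)))
  step 4: S(S(add(add(SSZ, Z), mul(add(SZ, SSZ), Z))))
  step 5: S(S(add(S(add(SZ, Z)), mul(add(SZ, SSZ), Z))))
  step 6: S(S(S(add(add(SZ, Z), mul(add(SZ, SSZ), Z)))))
  step 7: S(S(S(add(S(add(Z, Z)), mul(add(SZ, SSZ), Z)))))
  step 8: S(S(S(S(add(add(Z, Z), mul(add(SZ, SSZ), Z))))))
  step 9: S(S(S(S(add(Z, mul(add(SZ, SSZ), Z))))))
  step 10: S(S(S(S(mul(add(SZ, SSZ), Z)))))
  step 11: S(S(S(S(mul(S(add(Z, SSZ)), Z)))))
  step 12: S(S(S(S(add(Z, mul(add(Z, SSZ), Z))))))
  step 13: S(S(S(S(mul(add(Z, SSZ), Z)))))
  step 14: S(S(S(S(mul(SSZ, Z)))))
  step 15: S(S(S(S(add(Z, mul(SZ, Z))))))
  step 16: S(S(S(S(mul(SZ, Z)))))
  step 17: S(S(S(S(add(Z, mul(Z, Z))))))
  step 18: S(S(S(S(mul(Z, Z)))))
  step 19: S^4(Z)

Term B:
  start: add(S^4(Z), mul(add(SZ, SZ), mul(Z, SZ)))
  step 1: S(add(SSSZ, mul(add(SZ, SZ), mul(Z, SZ))))
  step 2: S(S(add(SSZ, mul(add(SZ, SZ), mul(Z, SZ)))))
  step 3: S(S(S(add(SZ, mul(add(SZ, SZ), mul(Z, SZ))))))
  step 4: S(S(S(S(add(Z, mul(add(SZ, SZ), mul(Z, SZ)))))))
  step 5: S(S(S(S(mul(add(SZ, SZ), mul(Z, SZ))))))
  step 6: S(S(S(S(mul(S(add(Z, SZ)), mul(Z, SZ))))))
  step 7: S(S(S(S(add(mul(Z, SZ), mul(add(Z, SZ), mul(Z, SZ)))))))
  step 8: S(S(S(S(add(Z, mul(add(Z, SZ), mul(Z, SZ)))))))
  step 9: S(S(S(S(mul(add(Z, SZ), mul(Z, SZ))))))
  step 10: S(S(S(S(mul(SZ, mul(Z, SZ))))))
  step 11: S(S(S(S(add(mul(Z, SZ), mul(Z, mul(Z, SZ)))))))
  step 12: S(S(S(S(add(Z, mul(Z, mul(Z, SZ)))))))
  step 13: S(S(S(S(mul(Z, mul(Z, SZ))))))
  step 14: S^4(Z)

Answer: SAME — A ⇓ S^4(Z), B ⇓ S^4(Z)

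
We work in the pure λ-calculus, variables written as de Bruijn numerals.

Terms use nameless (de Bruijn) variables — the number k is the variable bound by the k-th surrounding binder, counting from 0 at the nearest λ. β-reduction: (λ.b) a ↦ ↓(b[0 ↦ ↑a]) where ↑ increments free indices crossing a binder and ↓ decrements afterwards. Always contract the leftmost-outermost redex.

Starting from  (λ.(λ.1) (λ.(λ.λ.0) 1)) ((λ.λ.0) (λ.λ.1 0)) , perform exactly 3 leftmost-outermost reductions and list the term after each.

Answer: after 3 steps: λ.0

Working:
  start: (λ.(λ.1) (λ.(λ.λ.0) 1)) ((λ.λ.0) (λ.λ.1 0))
  [1] (λ.(λ.λ.0) (λ.λ.1 0)) (λ.(λ.λ.0) ((λ.λ.0) (λ.λ.1 0)))
  [2] (λ.λ.0) (λ.λ.1 0)
  [3] λ.0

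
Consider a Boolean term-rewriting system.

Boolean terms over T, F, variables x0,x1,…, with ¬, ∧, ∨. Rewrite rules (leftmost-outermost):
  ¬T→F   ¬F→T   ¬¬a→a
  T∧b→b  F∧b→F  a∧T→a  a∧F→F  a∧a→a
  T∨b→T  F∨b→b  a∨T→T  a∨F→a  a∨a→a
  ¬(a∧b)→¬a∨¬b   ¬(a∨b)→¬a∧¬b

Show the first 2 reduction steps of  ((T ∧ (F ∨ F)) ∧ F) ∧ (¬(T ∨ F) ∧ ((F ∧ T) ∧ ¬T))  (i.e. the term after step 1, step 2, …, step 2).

  start: ((T ∧ (F ∨ F)) ∧ F) ∧ (¬(T ∨ F) ∧ ((F ∧ T) ∧ ¬T))
  →1  F ∧ (¬(T ∨ F) ∧ ((F ∧ T) ∧ ¬T))
  →2  F

Answer: after 2 steps: F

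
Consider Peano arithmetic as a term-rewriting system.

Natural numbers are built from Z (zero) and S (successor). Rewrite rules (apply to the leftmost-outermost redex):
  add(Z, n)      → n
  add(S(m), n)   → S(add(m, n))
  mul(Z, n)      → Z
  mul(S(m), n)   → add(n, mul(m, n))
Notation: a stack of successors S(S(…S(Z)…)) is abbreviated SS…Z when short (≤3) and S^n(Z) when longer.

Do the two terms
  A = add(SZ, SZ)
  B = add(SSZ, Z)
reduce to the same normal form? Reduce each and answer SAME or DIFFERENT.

Answer: SAME — A ⇓ SSZ, B ⇓ SSZ

Working:
Term A:
  start: add(SZ, SZ)
  [1] S(add(Z, SZ))
  [2] SSZ

Term B:
  start: add(SSZ, Z)
  [1] S(add(SZ, Z))
  [2] S(S(add(Z, Z)))
  [3] SSZ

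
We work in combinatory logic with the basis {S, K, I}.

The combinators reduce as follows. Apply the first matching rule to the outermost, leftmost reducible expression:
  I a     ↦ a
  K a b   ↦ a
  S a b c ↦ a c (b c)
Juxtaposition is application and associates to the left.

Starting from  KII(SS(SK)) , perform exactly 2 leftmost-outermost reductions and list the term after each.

Answer: after 2 steps: SS(SK)

Working:
  start: KII(SS(SK))
  [1] I(SS(SK))
  [2] SS(SK)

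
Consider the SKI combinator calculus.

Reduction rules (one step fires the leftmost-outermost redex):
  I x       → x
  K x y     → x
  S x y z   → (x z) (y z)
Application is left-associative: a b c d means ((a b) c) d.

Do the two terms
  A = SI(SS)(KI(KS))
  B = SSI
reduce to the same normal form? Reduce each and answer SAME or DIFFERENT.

Answer: SAME — A ⇓ SSI, B ⇓ SSI

Derivation:
Term A:
  start: SI(SS)(KI(KS))
  →1  I(KI(KS))(SS(KI(KS)))
  →2  KI(KS)(SS(KI(KS)))
  →3  I(SS(KI(KS)))
  →4  SS(KI(KS))
  →5  SSI

Term B:
  start: SSI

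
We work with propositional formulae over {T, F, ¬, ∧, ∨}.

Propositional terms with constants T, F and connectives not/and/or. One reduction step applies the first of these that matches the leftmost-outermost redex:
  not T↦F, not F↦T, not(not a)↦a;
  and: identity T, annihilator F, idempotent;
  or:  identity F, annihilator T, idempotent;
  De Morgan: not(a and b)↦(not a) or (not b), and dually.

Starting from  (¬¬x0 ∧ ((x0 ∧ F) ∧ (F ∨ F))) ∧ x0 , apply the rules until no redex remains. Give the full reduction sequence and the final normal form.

  start: (¬¬x0 ∧ ((x0 ∧ F) ∧ (F ∨ F))) ∧ x0
  →1  (x0 ∧ ((x0 ∧ F) ∧ (F ∨ F))) ∧ x0
  →2  (x0 ∧ (F ∧ (F ∨ F))) ∧ x0
  →3  (x0 ∧ F) ∧ x0
  →4  F ∧ x0
  →5  F

Answer: normal form = F  (in 5 steps)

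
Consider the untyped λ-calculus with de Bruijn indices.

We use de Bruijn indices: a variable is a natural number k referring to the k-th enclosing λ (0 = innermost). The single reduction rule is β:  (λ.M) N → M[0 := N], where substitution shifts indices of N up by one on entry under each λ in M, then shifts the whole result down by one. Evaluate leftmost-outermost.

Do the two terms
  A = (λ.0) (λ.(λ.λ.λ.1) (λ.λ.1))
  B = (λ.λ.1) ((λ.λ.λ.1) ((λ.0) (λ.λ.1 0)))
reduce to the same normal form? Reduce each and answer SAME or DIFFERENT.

Term A:
  start: (λ.0) (λ.(λ.λ.λ.1) (λ.λ.1))
  step 1: λ.(λ.λ.λ.1) (λ.λ.1)
  step 2: λ.λ.λ.1

Term B:
  start: (λ.λ.1) ((λ.λ.λ.1) ((λ.0) (λ.λ.1 0)))
  step 1: λ.(λ.λ.λ.1) ((λ.0) (λ.λ.1 0))
  step 2: λ.λ.λ.1

Answer: SAME — A ⇓ λ.λ.λ.1, B ⇓ λ.λ.λ.1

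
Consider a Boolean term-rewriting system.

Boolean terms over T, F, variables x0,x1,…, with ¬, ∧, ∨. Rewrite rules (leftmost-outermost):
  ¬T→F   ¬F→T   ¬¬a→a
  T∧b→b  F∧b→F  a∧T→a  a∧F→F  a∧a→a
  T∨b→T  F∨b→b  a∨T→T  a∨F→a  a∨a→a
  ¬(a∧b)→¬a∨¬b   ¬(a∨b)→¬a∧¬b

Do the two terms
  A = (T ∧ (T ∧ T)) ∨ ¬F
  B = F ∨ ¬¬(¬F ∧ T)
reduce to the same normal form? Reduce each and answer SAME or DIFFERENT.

Answer: SAME — A ⇓ T, B ⇓ T

Reduction:
Term A:
  start: (T ∧ (T ∧ T)) ∨ ¬F
  →1  (T ∧ T) ∨ ¬F
  →2  T ∨ ¬F
  →3  T

Term B:
  start: F ∨ ¬¬(¬F ∧ T)
  →1  ¬¬(¬F ∧ T)
  →2  ¬F ∧ T
  →3  ¬F
  →4  T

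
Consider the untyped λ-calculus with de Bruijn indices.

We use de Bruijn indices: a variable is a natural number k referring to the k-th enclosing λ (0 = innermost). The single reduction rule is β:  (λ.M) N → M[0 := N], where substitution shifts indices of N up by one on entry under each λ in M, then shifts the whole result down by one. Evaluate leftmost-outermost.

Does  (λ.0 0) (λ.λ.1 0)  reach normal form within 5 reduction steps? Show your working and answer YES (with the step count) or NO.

  start: (λ.0 0) (λ.λ.1 0)
  step 1: (λ.λ.1 0) (λ.λ.1 0)
  step 2: λ.(λ.λ.1 0) 0
  step 3: λ.λ.1 0

Answer: YES — reaches normal form λ.λ.1 0 in 3 ≤ 5 steps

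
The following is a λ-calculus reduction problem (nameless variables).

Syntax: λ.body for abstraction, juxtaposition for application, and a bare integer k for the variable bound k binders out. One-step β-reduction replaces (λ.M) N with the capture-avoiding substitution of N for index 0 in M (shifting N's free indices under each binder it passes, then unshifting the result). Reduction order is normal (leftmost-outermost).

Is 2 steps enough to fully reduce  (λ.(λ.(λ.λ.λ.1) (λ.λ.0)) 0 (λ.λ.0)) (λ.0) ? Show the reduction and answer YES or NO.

  start: (λ.(λ.(λ.λ.λ.1) (λ.λ.0)) 0 (λ.λ.0)) (λ.0)
  step 1: (λ.(λ.λ.λ.1) (λ.λ.0)) (λ.0) (λ.λ.0)
  step 2: (λ.λ.λ.1) (λ.λ.0) (λ.λ.0)

Answer: NO — after 2 steps the term is (λ.λ.λ.1) (λ.λ.0) (λ.λ.0), not yet normal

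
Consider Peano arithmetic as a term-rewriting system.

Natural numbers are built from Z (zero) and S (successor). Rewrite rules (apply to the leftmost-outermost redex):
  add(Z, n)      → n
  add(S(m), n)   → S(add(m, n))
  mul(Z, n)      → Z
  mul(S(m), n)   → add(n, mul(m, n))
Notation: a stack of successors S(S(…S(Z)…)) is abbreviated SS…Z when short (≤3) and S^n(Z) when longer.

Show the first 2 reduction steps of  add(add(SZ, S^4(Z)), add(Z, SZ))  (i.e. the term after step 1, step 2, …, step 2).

Answer: after 2 steps: S(add(add(Z, S^4(Z)), add(Z, SZ)))

Reduction:
  start: add(add(SZ, S^4(Z)), add(Z, SZ))
  step 1: add(S(add(Z, S^4(Z))), add(Z, SZ))
  step 2: S(add(add(Z, S^4(Z)), add(Z, SZ)))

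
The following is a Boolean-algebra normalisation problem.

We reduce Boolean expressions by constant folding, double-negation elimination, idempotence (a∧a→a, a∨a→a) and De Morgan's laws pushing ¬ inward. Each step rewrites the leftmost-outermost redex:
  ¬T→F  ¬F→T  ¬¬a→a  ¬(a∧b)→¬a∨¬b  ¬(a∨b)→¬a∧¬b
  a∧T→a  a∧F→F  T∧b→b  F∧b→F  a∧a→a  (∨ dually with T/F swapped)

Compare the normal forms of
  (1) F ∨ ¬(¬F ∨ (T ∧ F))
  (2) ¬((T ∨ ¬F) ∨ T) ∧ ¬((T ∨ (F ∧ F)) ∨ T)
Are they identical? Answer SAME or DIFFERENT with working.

Answer: SAME — A ⇓ F, B ⇓ F

Reduction:
Term A:
  start: F ∨ ¬(¬F ∨ (T ∧ F))
  →1  ¬(¬F ∨ (T ∧ F))
  →2  ¬¬F ∧ ¬(T ∧ F)
  →3  F ∧ ¬(T ∧ F)
  →4  F

Term B:
  start: ¬((T ∨ ¬F) ∨ T) ∧ ¬((T ∨ (F ∧ F)) ∨ T)
  →1  (¬(T ∨ ¬F) ∧ ¬T) ∧ ¬((T ∨ (F ∧ F)) ∨ T)
  →2  ((¬T ∧ ¬¬F) ∧ ¬T) ∧ ¬((T ∨ (F ∧ F)) ∨ T)
  →3  ((F ∧ ¬¬F) ∧ ¬T) ∧ ¬((T ∨ (F ∧ F)) ∨ T)
  →4  (F ∧ ¬T) ∧ ¬((T ∨ (F ∧ F)) ∨ T)
  →5  F ∧ ¬((T ∨ (F ∧ F)) ∨ T)
  →6  F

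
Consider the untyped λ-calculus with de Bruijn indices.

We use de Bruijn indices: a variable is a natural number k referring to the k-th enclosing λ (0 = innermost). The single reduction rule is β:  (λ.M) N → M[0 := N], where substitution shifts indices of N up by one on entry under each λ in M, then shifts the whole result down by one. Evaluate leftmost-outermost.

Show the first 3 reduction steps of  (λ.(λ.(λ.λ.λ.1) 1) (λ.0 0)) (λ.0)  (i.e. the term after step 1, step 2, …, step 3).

Answer: after 3 steps: λ.λ.1

Working:
  start: (λ.(λ.(λ.λ.λ.1) 1) (λ.0 0)) (λ.0)
  [1] (λ.(λ.λ.λ.1) (λ.0)) (λ.0 0)
  [2] (λ.λ.λ.1) (λ.0)
  [3] λ.λ.1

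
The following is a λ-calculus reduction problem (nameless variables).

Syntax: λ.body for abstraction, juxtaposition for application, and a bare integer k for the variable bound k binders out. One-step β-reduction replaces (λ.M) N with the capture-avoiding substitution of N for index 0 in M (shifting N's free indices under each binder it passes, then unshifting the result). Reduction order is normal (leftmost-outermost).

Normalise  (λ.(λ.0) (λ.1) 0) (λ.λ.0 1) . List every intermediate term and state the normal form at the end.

Answer: normal form = λ.λ.0 1  (in 3 steps)

Working:
  start: (λ.(λ.0) (λ.1) 0) (λ.λ.0 1)
  step 1: (λ.0) (λ.λ.λ.0 1) (λ.λ.0 1)
  step 2: (λ.λ.λ.0 1) (λ.λ.0 1)
  step 3: λ.λ.0 1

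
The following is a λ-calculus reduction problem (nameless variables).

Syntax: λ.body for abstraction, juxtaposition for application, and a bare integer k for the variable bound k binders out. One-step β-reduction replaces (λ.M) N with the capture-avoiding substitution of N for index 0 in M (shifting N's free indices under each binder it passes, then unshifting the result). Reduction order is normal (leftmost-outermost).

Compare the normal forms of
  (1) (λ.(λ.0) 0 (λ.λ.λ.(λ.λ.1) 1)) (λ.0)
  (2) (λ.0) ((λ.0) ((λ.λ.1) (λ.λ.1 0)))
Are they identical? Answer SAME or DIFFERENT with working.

Term A:
  start: (λ.(λ.0) 0 (λ.λ.λ.(λ.λ.1) 1)) (λ.0)
  step 1: (λ.0) (λ.0) (λ.λ.λ.(λ.λ.1) 1)
  step 2: (λ.0) (λ.λ.λ.(λ.λ.1) 1)
  step 3: λ.λ.λ.(λ.λ.1) 1
  step 4: λ.λ.λ.λ.2

Term B:
  start: (λ.0) ((λ.0) ((λ.λ.1) (λ.λ.1 0)))
  step 1: (λ.0) ((λ.λ.1) (λ.λ.1 0))
  step 2: (λ.λ.1) (λ.λ.1 0)
  step 3: λ.λ.λ.1 0

Answer: DIFFERENT — A ⇓ λ.λ.λ.λ.2, B ⇓ λ.λ.λ.1 0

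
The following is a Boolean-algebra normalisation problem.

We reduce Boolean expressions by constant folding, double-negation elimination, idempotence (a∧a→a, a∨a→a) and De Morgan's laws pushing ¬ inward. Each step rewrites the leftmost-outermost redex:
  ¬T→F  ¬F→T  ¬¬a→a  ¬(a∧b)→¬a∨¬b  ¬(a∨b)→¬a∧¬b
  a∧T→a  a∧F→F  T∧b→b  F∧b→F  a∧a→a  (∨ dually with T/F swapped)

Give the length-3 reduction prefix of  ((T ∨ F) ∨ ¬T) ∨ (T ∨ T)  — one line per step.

  start: ((T ∨ F) ∨ ¬T) ∨ (T ∨ T)
  [1] (T ∨ ¬T) ∨ (T ∨ T)
  [2] T ∨ (T ∨ T)
  [3] T

Answer: after 3 steps: T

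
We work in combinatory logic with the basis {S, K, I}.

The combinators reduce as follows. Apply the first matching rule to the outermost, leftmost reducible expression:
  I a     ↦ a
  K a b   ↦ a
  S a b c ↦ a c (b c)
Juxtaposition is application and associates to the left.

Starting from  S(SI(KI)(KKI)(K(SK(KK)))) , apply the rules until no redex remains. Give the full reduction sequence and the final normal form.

  start: S(SI(KI)(KKI)(K(SK(KK))))
  [1] S(I(KKI)(KI(KKI))(K(SK(KK))))
  [2] S(KKI(KI(KKI))(K(SK(KK))))
  [3] S(K(KI(KKI))(K(SK(KK))))
  [4] S(KI(KKI))
  [5] SI

Answer: normal form = SI  (in 5 steps)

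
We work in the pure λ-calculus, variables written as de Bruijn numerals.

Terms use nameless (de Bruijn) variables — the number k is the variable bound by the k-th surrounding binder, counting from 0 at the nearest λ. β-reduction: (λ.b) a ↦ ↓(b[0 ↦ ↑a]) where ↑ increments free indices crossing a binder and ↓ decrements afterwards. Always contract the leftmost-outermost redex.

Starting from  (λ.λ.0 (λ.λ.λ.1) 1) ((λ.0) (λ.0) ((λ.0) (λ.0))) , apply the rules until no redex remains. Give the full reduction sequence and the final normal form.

  start: (λ.λ.0 (λ.λ.λ.1) 1) ((λ.0) (λ.0) ((λ.0) (λ.0)))
  step 1: λ.0 (λ.λ.λ.1) ((λ.0) (λ.0) ((λ.0) (λ.0)))
  step 2: λ.0 (λ.λ.λ.1) ((λ.0) ((λ.0) (λ.0)))
  step 3: λ.0 (λ.λ.λ.1) ((λ.0) (λ.0))
  step 4: λ.0 (λ.λ.λ.1) (λ.0)

Answer: normal form = λ.0 (λ.λ.λ.1) (λ.0)  (in 4 steps)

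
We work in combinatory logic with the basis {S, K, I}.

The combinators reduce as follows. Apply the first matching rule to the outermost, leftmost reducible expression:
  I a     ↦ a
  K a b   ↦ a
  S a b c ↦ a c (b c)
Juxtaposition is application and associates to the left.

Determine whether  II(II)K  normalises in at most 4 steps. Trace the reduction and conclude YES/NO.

Answer: YES — reaches normal form K in 4 ≤ 4 steps

Working:
  start: II(II)K
  →1  I(II)K
  →2  IIK
  →3  IK
  →4  K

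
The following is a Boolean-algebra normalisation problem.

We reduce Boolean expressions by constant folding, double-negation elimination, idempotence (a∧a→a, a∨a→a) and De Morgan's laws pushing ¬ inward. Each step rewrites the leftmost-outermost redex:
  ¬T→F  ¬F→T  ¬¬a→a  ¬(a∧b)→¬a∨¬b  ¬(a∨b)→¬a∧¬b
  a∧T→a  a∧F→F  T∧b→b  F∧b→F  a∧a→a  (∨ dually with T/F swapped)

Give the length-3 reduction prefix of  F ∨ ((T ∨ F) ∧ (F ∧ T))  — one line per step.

  start: F ∨ ((T ∨ F) ∧ (F ∧ T))
  →1  (T ∨ F) ∧ (F ∧ T)
  →2  T ∧ (F ∧ T)
  →3  F ∧ T

Answer: after 3 steps: F ∧ T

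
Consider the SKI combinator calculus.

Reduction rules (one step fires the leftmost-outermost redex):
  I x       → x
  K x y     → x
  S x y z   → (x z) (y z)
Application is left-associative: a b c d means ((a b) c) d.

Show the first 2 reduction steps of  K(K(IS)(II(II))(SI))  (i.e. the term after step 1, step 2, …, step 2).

Answer: after 2 steps: K(S(SI))

Derivation:
  start: K(K(IS)(II(II))(SI))
  [1] K(IS(SI))
  [2] K(S(SI))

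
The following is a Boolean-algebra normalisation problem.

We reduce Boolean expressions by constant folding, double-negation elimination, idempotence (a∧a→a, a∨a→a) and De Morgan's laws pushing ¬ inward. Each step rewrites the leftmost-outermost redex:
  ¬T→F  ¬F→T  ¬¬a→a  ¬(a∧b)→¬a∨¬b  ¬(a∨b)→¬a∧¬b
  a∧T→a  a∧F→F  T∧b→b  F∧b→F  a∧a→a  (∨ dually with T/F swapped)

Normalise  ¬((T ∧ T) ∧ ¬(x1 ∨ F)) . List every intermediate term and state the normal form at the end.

  start: ¬((T ∧ T) ∧ ¬(x1 ∨ F))
  [1] ¬(T ∧ T) ∨ ¬¬(x1 ∨ F)
  [2] (¬T ∨ ¬T) ∨ ¬¬(x1 ∨ F)
  [3] ¬T ∨ ¬¬(x1 ∨ F)
  [4] F ∨ ¬¬(x1 ∨ F)
  [5] ¬¬(x1 ∨ F)
  [6] x1 ∨ F
  [7] x1

Answer: normal form = x1  (in 7 steps)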